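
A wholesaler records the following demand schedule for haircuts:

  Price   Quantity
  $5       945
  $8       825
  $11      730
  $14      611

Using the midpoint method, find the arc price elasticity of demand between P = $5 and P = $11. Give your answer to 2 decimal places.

-0.34

At P = 5, Q = 945; at P = 11, Q = 730.
ΔQ = -215, ΔP = 6. Midpoints: P̄ = 8.00, Q̄ = 837.5.
ε = (ΔQ/ΔP)(P̄/Q̄) = (-215/6)(8.00/837.5).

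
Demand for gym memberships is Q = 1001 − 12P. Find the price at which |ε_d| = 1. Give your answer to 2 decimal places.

For linear demand Q = a − bP, ε = −bP/(a − bP). |ε| = 1 when bP = a − bP, i.e. P = a/(2b).
P = 1001/(2·12) = 1001/24 = 41.7083.

41.71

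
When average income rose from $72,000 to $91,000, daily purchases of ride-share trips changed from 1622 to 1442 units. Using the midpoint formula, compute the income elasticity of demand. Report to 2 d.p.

ΔQ = -180, ΔI = 19000. Midpoints: Ī = 81,500, Q̄ = 1532.0.
ε_I = (ΔQ/ΔI)(Ī/Q̄) = (-180/19000)(81500/1532.0).

-0.50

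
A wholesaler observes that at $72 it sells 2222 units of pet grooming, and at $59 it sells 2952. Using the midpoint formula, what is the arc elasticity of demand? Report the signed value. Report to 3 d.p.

ΔQ = 2952 − 2222 = 730; ΔP = 59 − 72 = -13.
Midpoints: P̄ = 65.50, Q̄ = 2587.0.
ε = (ΔQ/ΔP)(P̄/Q̄) = (730/-13)(65.50/2587.0).

-1.422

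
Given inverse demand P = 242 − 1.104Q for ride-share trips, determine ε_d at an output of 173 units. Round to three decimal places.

At Q = 173, P = 242 − 1.104(173) = 51.01.
dP/dQ = −1.104, so dQ/dP = 1/(−1.104) = -0.906.
ε = (dQ/dP)(P/Q) = (-0.906)(51.01/173).

-0.267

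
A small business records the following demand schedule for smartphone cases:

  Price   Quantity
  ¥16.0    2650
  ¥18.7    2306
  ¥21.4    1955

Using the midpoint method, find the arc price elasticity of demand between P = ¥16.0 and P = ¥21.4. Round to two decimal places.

At P = 16.0, Q = 2650; at P = 21.4, Q = 1955.
ΔQ = -695, ΔP = 5.4. Midpoints: P̄ = 18.70, Q̄ = 2302.5.
ε = (ΔQ/ΔP)(P̄/Q̄) = (-695/5.4)(18.70/2302.5).

-1.05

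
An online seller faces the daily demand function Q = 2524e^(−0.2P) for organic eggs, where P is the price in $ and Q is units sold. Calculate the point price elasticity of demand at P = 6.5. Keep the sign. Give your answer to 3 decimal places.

-1.300

At P = 6.5, Q = 687.870.
dQ/dP = −0.2·2524e^(−0.2P) = −0.2Q = -137.574.
ε = (dQ/dP)(P/Q) = (-137.574)(6.5/687.870).
|ε| > 1, so demand is elastic at this price.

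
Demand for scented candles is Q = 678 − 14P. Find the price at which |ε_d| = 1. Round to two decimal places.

24.21

For linear demand Q = a − bP, ε = −bP/(a − bP). |ε| = 1 when bP = a − bP, i.e. P = a/(2b).
P = 678/(2·14) = 678/28 = 24.2143.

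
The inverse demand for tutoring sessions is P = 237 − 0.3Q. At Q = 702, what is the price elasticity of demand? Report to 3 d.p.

At Q = 702, P = 237 − 0.3(702) = 26.40.
dP/dQ = −0.3, so dQ/dP = 1/(−0.3) = -3.333.
ε = (dQ/dP)(P/Q) = (-3.333)(26.40/702).

-0.125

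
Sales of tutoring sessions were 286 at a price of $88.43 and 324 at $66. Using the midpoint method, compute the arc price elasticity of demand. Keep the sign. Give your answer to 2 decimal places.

ΔQ = 324 − 286 = 38; ΔP = 66 − 88.43 = -22.43.
Midpoints: P̄ = 77.22, Q̄ = 305.0.
ε = (ΔQ/ΔP)(P̄/Q̄) = (38/-22.43)(77.22/305.0).

-0.43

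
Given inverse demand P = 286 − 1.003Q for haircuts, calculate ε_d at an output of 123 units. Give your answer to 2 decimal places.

At Q = 123, P = 286 − 1.003(123) = 162.63.
dP/dQ = −1.003, so dQ/dP = 1/(−1.003) = -0.997.
ε = (dQ/dP)(P/Q) = (-0.997)(162.63/123).

-1.32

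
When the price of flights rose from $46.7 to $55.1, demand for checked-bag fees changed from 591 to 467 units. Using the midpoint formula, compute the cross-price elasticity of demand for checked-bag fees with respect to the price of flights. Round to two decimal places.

-1.42

ΔQ_x = 467 − 591 = -124; ΔP_y = 55.1 − 46.7 = 8.4.
Midpoints: P̄_y = 50.90, Q̄_x = 529.0.
ε_xy = (ΔQ_x/ΔP_y)(P̄_y/Q̄_x) = (-124/8.4)(50.90/529.0).
ε_xy < 0, so the goods are complements.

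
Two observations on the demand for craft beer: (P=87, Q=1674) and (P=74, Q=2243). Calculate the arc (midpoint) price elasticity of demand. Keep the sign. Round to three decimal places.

-1.799

ΔQ = 2243 − 1674 = 569; ΔP = 74 − 87 = -13.
Midpoints: P̄ = 80.50, Q̄ = 1958.5.
ε = (ΔQ/ΔP)(P̄/Q̄) = (569/-13)(80.50/1958.5).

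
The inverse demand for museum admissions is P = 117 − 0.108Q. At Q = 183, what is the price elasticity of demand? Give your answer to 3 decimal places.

-4.920

At Q = 183, P = 117 − 0.108(183) = 97.24.
dP/dQ = −0.108, so dQ/dP = 1/(−0.108) = -9.259.
ε = (dQ/dP)(P/Q) = (-9.259)(97.24/183).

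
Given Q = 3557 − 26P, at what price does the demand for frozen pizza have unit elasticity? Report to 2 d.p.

For linear demand Q = a − bP, ε = −bP/(a − bP). |ε| = 1 when bP = a − bP, i.e. P = a/(2b).
P = 3557/(2·26) = 3557/52 = 68.4038.

68.40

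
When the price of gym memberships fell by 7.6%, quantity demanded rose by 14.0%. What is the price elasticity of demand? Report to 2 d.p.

ε = %ΔQ / %ΔP = (14.0)/(-7.6) = -1.842.

-1.84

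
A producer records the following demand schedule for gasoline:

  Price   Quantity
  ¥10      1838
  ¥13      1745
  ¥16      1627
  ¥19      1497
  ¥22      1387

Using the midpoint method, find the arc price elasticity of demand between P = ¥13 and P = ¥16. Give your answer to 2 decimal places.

-0.34

At P = 13, Q = 1745; at P = 16, Q = 1627.
ΔQ = -118, ΔP = 3. Midpoints: P̄ = 14.50, Q̄ = 1686.0.
ε = (ΔQ/ΔP)(P̄/Q̄) = (-118/3)(14.50/1686.0).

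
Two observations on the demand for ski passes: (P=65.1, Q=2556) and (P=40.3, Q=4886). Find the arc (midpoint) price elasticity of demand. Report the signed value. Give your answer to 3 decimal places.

-1.331

ΔQ = 4886 − 2556 = 2330; ΔP = 40.3 − 65.1 = -24.8.
Midpoints: P̄ = 52.70, Q̄ = 3721.0.
ε = (ΔQ/ΔP)(P̄/Q̄) = (2330/-24.8)(52.70/3721.0).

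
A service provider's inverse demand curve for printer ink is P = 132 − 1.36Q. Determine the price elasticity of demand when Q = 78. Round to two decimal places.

-0.24

At Q = 78, P = 132 − 1.36(78) = 25.92.
dP/dQ = −1.36, so dQ/dP = 1/(−1.36) = -0.735.
ε = (dQ/dP)(P/Q) = (-0.735)(25.92/78).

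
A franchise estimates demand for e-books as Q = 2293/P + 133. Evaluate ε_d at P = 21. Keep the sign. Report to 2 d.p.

-0.45

At P = 21, Q = 242.190.
dQ/dP = −2293/P² = -5.200.
ε = (dQ/dP)(P/Q) = (-5.200)(21/242.190).
|ε| < 1, so demand is inelastic at this price.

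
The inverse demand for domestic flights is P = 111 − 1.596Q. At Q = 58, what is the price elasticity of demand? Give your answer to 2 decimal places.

-0.20

At Q = 58, P = 111 − 1.596(58) = 18.43.
dP/dQ = −1.596, so dQ/dP = 1/(−1.596) = -0.627.
ε = (dQ/dP)(P/Q) = (-0.627)(18.43/58).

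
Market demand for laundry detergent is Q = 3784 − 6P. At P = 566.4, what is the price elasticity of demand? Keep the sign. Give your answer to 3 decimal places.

-8.813

At P = 566.4, Q = 385.600.
dQ/dP = −6.
ε = (dQ/dP)(P/Q) = (-6)(566.4/385.600).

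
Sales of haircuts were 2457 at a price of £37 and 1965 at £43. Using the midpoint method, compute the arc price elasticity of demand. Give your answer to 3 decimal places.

ΔQ = 1965 − 2457 = -492; ΔP = 43 − 37 = 6.
Midpoints: P̄ = 40.00, Q̄ = 2211.0.
ε = (ΔQ/ΔP)(P̄/Q̄) = (-492/6)(40.00/2211.0).

-1.483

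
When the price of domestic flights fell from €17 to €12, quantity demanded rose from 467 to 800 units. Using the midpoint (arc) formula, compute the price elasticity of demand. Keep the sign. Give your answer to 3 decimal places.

-1.524

ΔQ = 800 − 467 = 333; ΔP = 12 − 17 = -5.
Midpoints: P̄ = 14.50, Q̄ = 633.5.
ε = (ΔQ/ΔP)(P̄/Q̄) = (333/-5)(14.50/633.5).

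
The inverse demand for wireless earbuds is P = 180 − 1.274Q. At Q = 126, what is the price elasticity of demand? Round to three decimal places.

-0.121

At Q = 126, P = 180 − 1.274(126) = 19.48.
dP/dQ = −1.274, so dQ/dP = 1/(−1.274) = -0.785.
ε = (dQ/dP)(P/Q) = (-0.785)(19.48/126).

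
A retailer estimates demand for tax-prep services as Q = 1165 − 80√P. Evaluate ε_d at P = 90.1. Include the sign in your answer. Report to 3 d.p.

-0.936

At P = 90.1, Q = 405.632.
dQ/dP = −80/(2√P) = -4.214.
ε = (dQ/dP)(P/Q) = (-4.214)(90.1/405.632).
|ε| < 1, so demand is inelastic at this price.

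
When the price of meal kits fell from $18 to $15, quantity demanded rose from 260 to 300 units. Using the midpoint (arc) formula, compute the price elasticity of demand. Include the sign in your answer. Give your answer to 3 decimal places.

-0.786

ΔQ = 300 − 260 = 40; ΔP = 15 − 18 = -3.
Midpoints: P̄ = 16.50, Q̄ = 280.0.
ε = (ΔQ/ΔP)(P̄/Q̄) = (40/-3)(16.50/280.0).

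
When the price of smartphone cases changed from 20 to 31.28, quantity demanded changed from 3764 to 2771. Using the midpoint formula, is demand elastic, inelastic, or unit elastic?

inelastic

Arc ε ≈ -0.691.
|ε| = 0.69 < 1.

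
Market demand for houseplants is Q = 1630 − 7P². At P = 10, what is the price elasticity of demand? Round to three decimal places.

At P = 10, Q = 930.
dQ/dP = −14P = -140.
ε = (dQ/dP)(P/Q) = (-140)(10/930).

-1.505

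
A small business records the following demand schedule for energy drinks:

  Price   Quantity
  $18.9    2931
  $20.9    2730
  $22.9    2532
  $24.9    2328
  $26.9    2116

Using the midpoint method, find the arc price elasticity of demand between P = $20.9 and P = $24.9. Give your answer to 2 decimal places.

-0.91

At P = 20.9, Q = 2730; at P = 24.9, Q = 2328.
ΔQ = -402, ΔP = 4.0. Midpoints: P̄ = 22.90, Q̄ = 2529.0.
ε = (ΔQ/ΔP)(P̄/Q̄) = (-402/4.0)(22.90/2529.0).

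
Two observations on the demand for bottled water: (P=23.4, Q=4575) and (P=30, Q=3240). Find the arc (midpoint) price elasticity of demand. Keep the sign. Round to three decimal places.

ΔQ = 3240 − 4575 = -1335; ΔP = 30 − 23.4 = 6.6.
Midpoints: P̄ = 26.70, Q̄ = 3907.5.
ε = (ΔQ/ΔP)(P̄/Q̄) = (-1335/6.6)(26.70/3907.5).

-1.382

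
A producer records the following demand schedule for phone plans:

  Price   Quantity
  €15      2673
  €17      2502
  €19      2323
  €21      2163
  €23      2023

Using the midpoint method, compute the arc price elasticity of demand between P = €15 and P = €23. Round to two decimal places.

-0.66

At P = 15, Q = 2673; at P = 23, Q = 2023.
ΔQ = -650, ΔP = 8. Midpoints: P̄ = 19.00, Q̄ = 2348.0.
ε = (ΔQ/ΔP)(P̄/Q̄) = (-650/8)(19.00/2348.0).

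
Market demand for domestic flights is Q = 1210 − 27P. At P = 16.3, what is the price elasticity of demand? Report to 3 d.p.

At P = 16.3, Q = 769.900.
dQ/dP = −27.
ε = (dQ/dP)(P/Q) = (-27)(16.3/769.900).

-0.572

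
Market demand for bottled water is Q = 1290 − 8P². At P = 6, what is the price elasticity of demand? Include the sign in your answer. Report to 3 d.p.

At P = 6, Q = 1002.
dQ/dP = −16P = -96.
ε = (dQ/dP)(P/Q) = (-96)(6/1002).

-0.575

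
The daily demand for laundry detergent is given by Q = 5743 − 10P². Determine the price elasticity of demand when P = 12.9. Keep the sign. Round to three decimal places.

At P = 12.9, Q = 4078.900.
dQ/dP = −20P = -258.
ε = (dQ/dP)(P/Q) = (-258)(12.9/4078.900).
|ε| < 1, so demand is inelastic at this price.

-0.816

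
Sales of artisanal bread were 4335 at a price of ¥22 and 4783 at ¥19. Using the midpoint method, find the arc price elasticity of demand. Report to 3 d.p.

ΔQ = 4783 − 4335 = 448; ΔP = 19 − 22 = -3.
Midpoints: P̄ = 20.50, Q̄ = 4559.0.
ε = (ΔQ/ΔP)(P̄/Q̄) = (448/-3)(20.50/4559.0).

-0.671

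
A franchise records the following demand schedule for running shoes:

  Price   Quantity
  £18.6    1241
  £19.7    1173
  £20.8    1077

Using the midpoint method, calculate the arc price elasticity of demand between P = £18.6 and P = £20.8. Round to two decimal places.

At P = 18.6, Q = 1241; at P = 20.8, Q = 1077.
ΔQ = -164, ΔP = 2.2. Midpoints: P̄ = 19.70, Q̄ = 1159.0.
ε = (ΔQ/ΔP)(P̄/Q̄) = (-164/2.2)(19.70/1159.0).

-1.27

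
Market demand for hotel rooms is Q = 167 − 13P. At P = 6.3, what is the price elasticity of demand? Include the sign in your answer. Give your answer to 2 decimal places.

-0.96

At P = 6.3, Q = 85.100.
dQ/dP = −13.
ε = (dQ/dP)(P/Q) = (-13)(6.3/85.100).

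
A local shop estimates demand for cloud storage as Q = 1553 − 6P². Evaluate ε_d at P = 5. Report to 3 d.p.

-0.214

At P = 5, Q = 1403.
dQ/dP = −12P = -60.
ε = (dQ/dP)(P/Q) = (-60)(5/1403).
|ε| < 1, so demand is inelastic at this price.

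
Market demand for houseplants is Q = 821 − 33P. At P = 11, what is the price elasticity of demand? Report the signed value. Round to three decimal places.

-0.793

At P = 11, Q = 458.
dQ/dP = −33.
ε = (dQ/dP)(P/Q) = (-33)(11/458).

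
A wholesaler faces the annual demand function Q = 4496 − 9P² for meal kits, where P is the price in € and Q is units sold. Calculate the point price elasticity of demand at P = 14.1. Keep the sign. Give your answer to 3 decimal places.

-1.322

At P = 14.1, Q = 2706.710.
dQ/dP = −18P = -253.800.
ε = (dQ/dP)(P/Q) = (-253.800)(14.1/2706.710).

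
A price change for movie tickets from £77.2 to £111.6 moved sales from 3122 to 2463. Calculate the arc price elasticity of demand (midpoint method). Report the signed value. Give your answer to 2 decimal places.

-0.65

ΔQ = 2463 − 3122 = -659; ΔP = 111.6 − 77.2 = 34.4.
Midpoints: P̄ = 94.40, Q̄ = 2792.5.
ε = (ΔQ/ΔP)(P̄/Q̄) = (-659/34.4)(94.40/2792.5).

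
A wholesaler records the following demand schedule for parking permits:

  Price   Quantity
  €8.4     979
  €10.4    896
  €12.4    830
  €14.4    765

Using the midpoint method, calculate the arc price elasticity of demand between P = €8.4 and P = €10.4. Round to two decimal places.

-0.42

At P = 8.4, Q = 979; at P = 10.4, Q = 896.
ΔQ = -83, ΔP = 2.0. Midpoints: P̄ = 9.40, Q̄ = 937.5.
ε = (ΔQ/ΔP)(P̄/Q̄) = (-83/2.0)(9.40/937.5).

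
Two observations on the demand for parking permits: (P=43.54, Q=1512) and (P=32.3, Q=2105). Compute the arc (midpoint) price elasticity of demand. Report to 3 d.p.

ΔQ = 2105 − 1512 = 593; ΔP = 32.3 − 43.54 = -11.24.
Midpoints: P̄ = 37.92, Q̄ = 1808.5.
ε = (ΔQ/ΔP)(P̄/Q̄) = (593/-11.24)(37.92/1808.5).

-1.106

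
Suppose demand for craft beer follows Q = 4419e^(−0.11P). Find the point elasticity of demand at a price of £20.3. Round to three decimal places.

At P = 20.3, Q = 473.745.
dQ/dP = −0.11·4419e^(−0.11P) = −0.11Q = -52.112.
ε = (dQ/dP)(P/Q) = (-52.112)(20.3/473.745).
|ε| > 1, so demand is elastic at this price.

-2.233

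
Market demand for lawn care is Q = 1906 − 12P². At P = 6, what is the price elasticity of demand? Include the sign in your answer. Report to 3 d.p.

-0.586

At P = 6, Q = 1474.
dQ/dP = −24P = -144.
ε = (dQ/dP)(P/Q) = (-144)(6/1474).
|ε| < 1, so demand is inelastic at this price.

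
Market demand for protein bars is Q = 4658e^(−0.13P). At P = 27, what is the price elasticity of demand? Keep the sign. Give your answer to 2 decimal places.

-3.51

At P = 27, Q = 139.260.
dQ/dP = −0.13·4658e^(−0.13P) = −0.13Q = -18.104.
ε = (dQ/dP)(P/Q) = (-18.104)(27/139.260).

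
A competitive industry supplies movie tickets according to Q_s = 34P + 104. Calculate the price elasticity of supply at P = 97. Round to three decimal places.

0.969

At P = 97, Q_s = 3402.
dQ_s/dP = 34.
ε_s = (dQ_s/dP)(P/Q_s) = (34)(97/3402).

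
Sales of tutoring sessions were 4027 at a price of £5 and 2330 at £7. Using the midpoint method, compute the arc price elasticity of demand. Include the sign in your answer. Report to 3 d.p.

ΔQ = 2330 − 4027 = -1697; ΔP = 7 − 5 = 2.
Midpoints: P̄ = 6.00, Q̄ = 3178.5.
ε = (ΔQ/ΔP)(P̄/Q̄) = (-1697/2)(6.00/3178.5).

-1.602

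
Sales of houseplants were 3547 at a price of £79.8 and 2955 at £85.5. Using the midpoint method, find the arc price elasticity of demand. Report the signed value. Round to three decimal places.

-2.640

ΔQ = 2955 − 3547 = -592; ΔP = 85.5 − 79.8 = 5.7.
Midpoints: P̄ = 82.65, Q̄ = 3251.0.
ε = (ΔQ/ΔP)(P̄/Q̄) = (-592/5.7)(82.65/3251.0).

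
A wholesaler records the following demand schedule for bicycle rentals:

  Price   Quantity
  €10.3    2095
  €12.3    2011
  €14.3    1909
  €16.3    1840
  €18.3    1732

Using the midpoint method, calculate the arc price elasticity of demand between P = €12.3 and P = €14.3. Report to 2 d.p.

-0.35

At P = 12.3, Q = 2011; at P = 14.3, Q = 1909.
ΔQ = -102, ΔP = 2.0. Midpoints: P̄ = 13.30, Q̄ = 1960.0.
ε = (ΔQ/ΔP)(P̄/Q̄) = (-102/2.0)(13.30/1960.0).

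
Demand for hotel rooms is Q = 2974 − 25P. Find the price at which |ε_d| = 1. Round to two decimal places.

For linear demand Q = a − bP, ε = −bP/(a − bP). |ε| = 1 when bP = a − bP, i.e. P = a/(2b).
P = 2974/(2·25) = 2974/50 = 59.4800.

59.48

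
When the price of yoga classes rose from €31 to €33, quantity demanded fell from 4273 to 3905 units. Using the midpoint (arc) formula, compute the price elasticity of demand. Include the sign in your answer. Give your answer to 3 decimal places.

ΔQ = 3905 − 4273 = -368; ΔP = 33 − 31 = 2.
Midpoints: P̄ = 32.00, Q̄ = 4089.0.
ε = (ΔQ/ΔP)(P̄/Q̄) = (-368/2)(32.00/4089.0).

-1.440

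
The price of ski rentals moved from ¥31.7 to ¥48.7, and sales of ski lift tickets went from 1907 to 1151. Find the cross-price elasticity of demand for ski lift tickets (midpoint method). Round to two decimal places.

ΔQ_x = 1151 − 1907 = -756; ΔP_y = 48.7 − 31.7 = 17.0.
Midpoints: P̄_y = 40.20, Q̄_x = 1529.0.
ε_xy = (ΔQ_x/ΔP_y)(P̄_y/Q̄_x) = (-756/17.0)(40.20/1529.0).

-1.17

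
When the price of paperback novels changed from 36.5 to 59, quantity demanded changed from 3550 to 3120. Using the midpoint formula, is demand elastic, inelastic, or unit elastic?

inelastic

Arc ε ≈ -0.274.
|ε| = 0.27 < 1.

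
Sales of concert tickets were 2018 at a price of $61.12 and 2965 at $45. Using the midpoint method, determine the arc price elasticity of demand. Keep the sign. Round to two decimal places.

ΔQ = 2965 − 2018 = 947; ΔP = 45 − 61.12 = -16.12.
Midpoints: P̄ = 53.06, Q̄ = 2491.5.
ε = (ΔQ/ΔP)(P̄/Q̄) = (947/-16.12)(53.06/2491.5).

-1.25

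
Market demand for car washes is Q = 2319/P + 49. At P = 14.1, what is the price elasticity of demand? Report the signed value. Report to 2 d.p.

At P = 14.1, Q = 213.468.
dQ/dP = −2319/P² = -11.664.
ε = (dQ/dP)(P/Q) = (-11.664)(14.1/213.468).
|ε| < 1, so demand is inelastic at this price.

-0.77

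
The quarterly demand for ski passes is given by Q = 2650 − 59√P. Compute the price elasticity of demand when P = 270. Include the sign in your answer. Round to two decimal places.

-0.29

At P = 270, Q = 1680.531.
dQ/dP = −59/(2√P) = -1.795.
ε = (dQ/dP)(P/Q) = (-1.795)(270/1680.531).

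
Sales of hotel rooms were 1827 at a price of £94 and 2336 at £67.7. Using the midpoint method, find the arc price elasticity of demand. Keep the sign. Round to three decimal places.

ΔQ = 2336 − 1827 = 509; ΔP = 67.7 − 94 = -26.3.
Midpoints: P̄ = 80.85, Q̄ = 2081.5.
ε = (ΔQ/ΔP)(P̄/Q̄) = (509/-26.3)(80.85/2081.5).

-0.752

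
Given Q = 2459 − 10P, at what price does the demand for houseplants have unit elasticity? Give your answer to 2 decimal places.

For linear demand Q = a − bP, ε = −bP/(a − bP). |ε| = 1 when bP = a − bP, i.e. P = a/(2b).
P = 2459/(2·10) = 2459/20 = 122.9500.

122.95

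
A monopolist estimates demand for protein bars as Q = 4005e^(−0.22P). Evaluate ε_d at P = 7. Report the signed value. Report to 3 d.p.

-1.540

At P = 7, Q = 858.596.
dQ/dP = −0.22·4005e^(−0.22P) = −0.22Q = -188.891.
ε = (dQ/dP)(P/Q) = (-188.891)(7/858.596).
|ε| > 1, so demand is elastic at this price.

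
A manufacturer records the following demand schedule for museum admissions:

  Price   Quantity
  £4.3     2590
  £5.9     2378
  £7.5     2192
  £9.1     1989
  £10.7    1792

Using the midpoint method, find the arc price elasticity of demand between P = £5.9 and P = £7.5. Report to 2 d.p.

-0.34

At P = 5.9, Q = 2378; at P = 7.5, Q = 2192.
ΔQ = -186, ΔP = 1.6. Midpoints: P̄ = 6.70, Q̄ = 2285.0.
ε = (ΔQ/ΔP)(P̄/Q̄) = (-186/1.6)(6.70/2285.0).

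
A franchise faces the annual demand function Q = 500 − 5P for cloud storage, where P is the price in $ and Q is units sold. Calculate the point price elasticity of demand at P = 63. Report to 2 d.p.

At P = 63, Q = 185.
dQ/dP = −5.
ε = (dQ/dP)(P/Q) = (-5)(63/185).

-1.70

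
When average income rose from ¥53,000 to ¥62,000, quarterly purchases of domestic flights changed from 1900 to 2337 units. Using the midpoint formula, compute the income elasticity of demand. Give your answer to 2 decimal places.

1.32

ΔQ = 437, ΔI = 9000. Midpoints: Ī = 57,500, Q̄ = 2118.5.
ε_I = (ΔQ/ΔI)(Ī/Q̄) = (437/9000)(57500/2118.5).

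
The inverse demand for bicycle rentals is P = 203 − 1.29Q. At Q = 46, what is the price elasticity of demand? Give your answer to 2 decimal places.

At Q = 46, P = 203 − 1.29(46) = 143.66.
dP/dQ = −1.29, so dQ/dP = 1/(−1.29) = -0.775.
ε = (dQ/dP)(P/Q) = (-0.775)(143.66/46).

-2.42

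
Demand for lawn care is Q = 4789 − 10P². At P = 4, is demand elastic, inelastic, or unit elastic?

Q = 4629, dQ/dP = -80.
ε = (dQ/dP)(P/Q) ≈ -0.069.
|ε| = 0.07 < 1.

inelastic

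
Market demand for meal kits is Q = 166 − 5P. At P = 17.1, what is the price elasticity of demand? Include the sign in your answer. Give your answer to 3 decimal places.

-1.062

At P = 17.1, Q = 80.500.
dQ/dP = −5.
ε = (dQ/dP)(P/Q) = (-5)(17.1/80.500).
|ε| > 1, so demand is elastic at this price.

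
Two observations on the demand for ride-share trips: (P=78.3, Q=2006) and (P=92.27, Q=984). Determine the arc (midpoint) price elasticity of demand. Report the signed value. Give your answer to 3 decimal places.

-4.173

ΔQ = 984 − 2006 = -1022; ΔP = 92.27 − 78.3 = 13.97.
Midpoints: P̄ = 85.28, Q̄ = 1495.0.
ε = (ΔQ/ΔP)(P̄/Q̄) = (-1022/13.97)(85.28/1495.0).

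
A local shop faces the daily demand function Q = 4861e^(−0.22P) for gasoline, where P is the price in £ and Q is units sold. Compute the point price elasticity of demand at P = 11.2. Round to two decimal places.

-2.46

At P = 11.2, Q = 413.641.
dQ/dP = −0.22·4861e^(−0.22P) = −0.22Q = -91.001.
ε = (dQ/dP)(P/Q) = (-91.001)(11.2/413.641).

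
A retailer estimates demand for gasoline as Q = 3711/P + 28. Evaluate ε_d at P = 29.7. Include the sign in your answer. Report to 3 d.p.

At P = 29.7, Q = 152.949.
dQ/dP = −3711/P² = -4.207.
ε = (dQ/dP)(P/Q) = (-4.207)(29.7/152.949).
|ε| < 1, so demand is inelastic at this price.

-0.817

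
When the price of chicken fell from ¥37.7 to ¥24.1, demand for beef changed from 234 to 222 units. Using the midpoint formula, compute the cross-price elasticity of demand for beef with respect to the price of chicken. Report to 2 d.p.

ΔQ_x = 222 − 234 = -12; ΔP_y = 24.1 − 37.7 = -13.6.
Midpoints: P̄_y = 30.90, Q̄_x = 228.0.
ε_xy = (ΔQ_x/ΔP_y)(P̄_y/Q̄_x) = (-12/-13.6)(30.90/228.0).
ε_xy > 0, so the goods are substitutes.

0.12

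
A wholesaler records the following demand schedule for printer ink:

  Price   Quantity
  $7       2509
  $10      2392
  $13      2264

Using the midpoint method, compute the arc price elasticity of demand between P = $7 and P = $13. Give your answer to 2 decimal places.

-0.17

At P = 7, Q = 2509; at P = 13, Q = 2264.
ΔQ = -245, ΔP = 6. Midpoints: P̄ = 10.00, Q̄ = 2386.5.
ε = (ΔQ/ΔP)(P̄/Q̄) = (-245/6)(10.00/2386.5).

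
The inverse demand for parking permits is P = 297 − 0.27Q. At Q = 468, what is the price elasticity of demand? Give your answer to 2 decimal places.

-1.35

At Q = 468, P = 297 − 0.27(468) = 170.64.
dP/dQ = −0.27, so dQ/dP = 1/(−0.27) = -3.704.
ε = (dQ/dP)(P/Q) = (-3.704)(170.64/468).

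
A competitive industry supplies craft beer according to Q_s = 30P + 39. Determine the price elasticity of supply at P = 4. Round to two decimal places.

0.75

At P = 4, Q_s = 159.
dQ_s/dP = 30.
ε_s = (dQ_s/dP)(P/Q_s) = (30)(4/159).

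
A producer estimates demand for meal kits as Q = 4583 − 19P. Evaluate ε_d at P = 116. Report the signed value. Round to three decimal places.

At P = 116, Q = 2379.
dQ/dP = −19.
ε = (dQ/dP)(P/Q) = (-19)(116/2379).

-0.926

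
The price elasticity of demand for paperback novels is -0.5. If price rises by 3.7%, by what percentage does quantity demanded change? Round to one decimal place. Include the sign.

-1.9%

%ΔQ ≈ ε × %ΔP = (-0.5)(3.7%) = -1.85%.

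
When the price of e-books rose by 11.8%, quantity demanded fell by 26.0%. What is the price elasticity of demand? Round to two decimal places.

-2.20

ε = %ΔQ / %ΔP = (-26.0)/(11.8) = -2.203.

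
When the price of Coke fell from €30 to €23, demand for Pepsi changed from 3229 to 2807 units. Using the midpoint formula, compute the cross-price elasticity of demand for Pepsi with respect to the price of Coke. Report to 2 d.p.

ΔQ_x = 2807 − 3229 = -422; ΔP_y = 23 − 30 = -7.
Midpoints: P̄_y = 26.50, Q̄_x = 3018.0.
ε_xy = (ΔQ_x/ΔP_y)(P̄_y/Q̄_x) = (-422/-7)(26.50/3018.0).
ε_xy > 0, so the goods are substitutes.

0.53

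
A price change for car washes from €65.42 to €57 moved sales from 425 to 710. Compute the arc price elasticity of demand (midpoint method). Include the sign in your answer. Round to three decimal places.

-3.651

ΔQ = 710 − 425 = 285; ΔP = 57 − 65.42 = -8.42.
Midpoints: P̄ = 61.21, Q̄ = 567.5.
ε = (ΔQ/ΔP)(P̄/Q̄) = (285/-8.42)(61.21/567.5).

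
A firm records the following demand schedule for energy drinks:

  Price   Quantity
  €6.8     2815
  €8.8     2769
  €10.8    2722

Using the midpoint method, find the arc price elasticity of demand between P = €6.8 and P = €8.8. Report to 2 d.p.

-0.06

At P = 6.8, Q = 2815; at P = 8.8, Q = 2769.
ΔQ = -46, ΔP = 2.0. Midpoints: P̄ = 7.80, Q̄ = 2792.0.
ε = (ΔQ/ΔP)(P̄/Q̄) = (-46/2.0)(7.80/2792.0).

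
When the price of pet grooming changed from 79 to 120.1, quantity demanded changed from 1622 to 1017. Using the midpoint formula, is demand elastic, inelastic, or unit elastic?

Arc ε ≈ -1.111.
|ε| = 1.11 > 1.

elastic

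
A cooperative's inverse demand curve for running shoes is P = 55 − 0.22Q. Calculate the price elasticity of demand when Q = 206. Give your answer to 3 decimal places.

At Q = 206, P = 55 − 0.22(206) = 9.68.
dP/dQ = −0.22, so dQ/dP = 1/(−0.22) = -4.545.
ε = (dQ/dP)(P/Q) = (-4.545)(9.68/206).

-0.214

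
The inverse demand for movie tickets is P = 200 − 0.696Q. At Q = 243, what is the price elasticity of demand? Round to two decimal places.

At Q = 243, P = 200 − 0.696(243) = 30.87.
dP/dQ = −0.696, so dQ/dP = 1/(−0.696) = -1.437.
ε = (dQ/dP)(P/Q) = (-1.437)(30.87/243).

-0.18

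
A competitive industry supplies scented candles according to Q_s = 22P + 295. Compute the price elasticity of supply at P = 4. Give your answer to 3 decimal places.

0.230

At P = 4, Q_s = 383.
dQ_s/dP = 22.
ε_s = (dQ_s/dP)(P/Q_s) = (22)(4/383).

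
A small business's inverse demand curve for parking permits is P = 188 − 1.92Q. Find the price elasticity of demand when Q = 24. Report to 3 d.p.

At Q = 24, P = 188 − 1.92(24) = 141.92.
dP/dQ = −1.92, so dQ/dP = 1/(−1.92) = -0.521.
ε = (dQ/dP)(P/Q) = (-0.521)(141.92/24).

-3.080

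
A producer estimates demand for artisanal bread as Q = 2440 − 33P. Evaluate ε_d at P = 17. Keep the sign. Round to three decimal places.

At P = 17, Q = 1879.
dQ/dP = −33.
ε = (dQ/dP)(P/Q) = (-33)(17/1879).

-0.299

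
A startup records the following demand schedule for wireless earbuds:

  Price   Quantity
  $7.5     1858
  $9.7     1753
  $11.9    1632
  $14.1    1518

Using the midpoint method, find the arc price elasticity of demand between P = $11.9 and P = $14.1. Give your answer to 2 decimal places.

At P = 11.9, Q = 1632; at P = 14.1, Q = 1518.
ΔQ = -114, ΔP = 2.2. Midpoints: P̄ = 13.00, Q̄ = 1575.0.
ε = (ΔQ/ΔP)(P̄/Q̄) = (-114/2.2)(13.00/1575.0).

-0.43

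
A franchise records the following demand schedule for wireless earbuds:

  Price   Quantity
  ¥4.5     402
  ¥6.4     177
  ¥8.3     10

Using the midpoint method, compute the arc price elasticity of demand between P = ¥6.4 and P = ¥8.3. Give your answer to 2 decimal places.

-6.91

At P = 6.4, Q = 177; at P = 8.3, Q = 10.
ΔQ = -167, ΔP = 1.9. Midpoints: P̄ = 7.35, Q̄ = 93.5.
ε = (ΔQ/ΔP)(P̄/Q̄) = (-167/1.9)(7.35/93.5).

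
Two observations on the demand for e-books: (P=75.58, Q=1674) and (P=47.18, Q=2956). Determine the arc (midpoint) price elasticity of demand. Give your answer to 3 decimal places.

ΔQ = 2956 − 1674 = 1282; ΔP = 47.18 − 75.58 = -28.4.
Midpoints: P̄ = 61.38, Q̄ = 2315.0.
ε = (ΔQ/ΔP)(P̄/Q̄) = (1282/-28.4)(61.38/2315.0).

-1.197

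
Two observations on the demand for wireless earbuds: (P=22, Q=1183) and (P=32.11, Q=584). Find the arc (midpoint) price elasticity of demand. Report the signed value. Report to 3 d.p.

-1.814

ΔQ = 584 − 1183 = -599; ΔP = 32.11 − 22 = 10.11.
Midpoints: P̄ = 27.05, Q̄ = 883.5.
ε = (ΔQ/ΔP)(P̄/Q̄) = (-599/10.11)(27.05/883.5).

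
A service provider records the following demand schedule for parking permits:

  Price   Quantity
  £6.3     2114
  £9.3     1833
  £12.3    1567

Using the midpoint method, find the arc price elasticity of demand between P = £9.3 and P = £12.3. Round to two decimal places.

-0.56

At P = 9.3, Q = 1833; at P = 12.3, Q = 1567.
ΔQ = -266, ΔP = 3.0. Midpoints: P̄ = 10.80, Q̄ = 1700.0.
ε = (ΔQ/ΔP)(P̄/Q̄) = (-266/3.0)(10.80/1700.0).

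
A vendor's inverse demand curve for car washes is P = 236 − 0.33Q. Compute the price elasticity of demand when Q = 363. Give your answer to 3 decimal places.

At Q = 363, P = 236 − 0.33(363) = 116.21.
dP/dQ = −0.33, so dQ/dP = 1/(−0.33) = -3.030.
ε = (dQ/dP)(P/Q) = (-3.030)(116.21/363).

-0.970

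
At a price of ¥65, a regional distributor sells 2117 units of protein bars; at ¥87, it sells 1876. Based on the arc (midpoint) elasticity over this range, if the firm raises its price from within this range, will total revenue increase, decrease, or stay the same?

Arc ε = (-241/22)(76.00/1996.5) ≈ -0.417.
|ε| = 0.42 < 1, so demand is inelastic. A price rise therefore raises total revenue.

increase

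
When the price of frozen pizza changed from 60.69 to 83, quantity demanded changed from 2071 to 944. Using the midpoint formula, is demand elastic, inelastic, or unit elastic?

elastic

Arc ε ≈ -2.407.
|ε| = 2.41 > 1.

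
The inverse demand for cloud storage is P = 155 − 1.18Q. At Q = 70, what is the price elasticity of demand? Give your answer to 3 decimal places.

At Q = 70, P = 155 − 1.18(70) = 72.40.
dP/dQ = −1.18, so dQ/dP = 1/(−1.18) = -0.847.
ε = (dQ/dP)(P/Q) = (-0.847)(72.40/70).

-0.877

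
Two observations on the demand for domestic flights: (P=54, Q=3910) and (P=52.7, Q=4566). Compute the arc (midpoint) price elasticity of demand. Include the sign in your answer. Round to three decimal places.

-6.352

ΔQ = 4566 − 3910 = 656; ΔP = 52.7 − 54 = -1.3.
Midpoints: P̄ = 53.35, Q̄ = 4238.0.
ε = (ΔQ/ΔP)(P̄/Q̄) = (656/-1.3)(53.35/4238.0).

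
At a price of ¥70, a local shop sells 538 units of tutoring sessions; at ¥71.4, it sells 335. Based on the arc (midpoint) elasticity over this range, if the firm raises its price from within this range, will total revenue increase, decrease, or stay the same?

decrease

Arc ε = (-203/1.4)(70.70/436.5) ≈ -23.486.
|ε| = 23.49 > 1, so demand is elastic. A price rise therefore reduces total revenue.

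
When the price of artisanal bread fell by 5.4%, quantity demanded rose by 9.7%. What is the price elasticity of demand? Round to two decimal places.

-1.80

ε = %ΔQ / %ΔP = (9.7)/(-5.4) = -1.796.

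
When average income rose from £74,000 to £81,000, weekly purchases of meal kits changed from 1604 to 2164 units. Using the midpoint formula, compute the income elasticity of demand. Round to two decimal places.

ΔQ = 560, ΔI = 7000. Midpoints: Ī = 77,500, Q̄ = 1884.0.
ε_I = (ΔQ/ΔI)(Ī/Q̄) = (560/7000)(77500/1884.0).
ε_I > 0, so the good is normal.

3.29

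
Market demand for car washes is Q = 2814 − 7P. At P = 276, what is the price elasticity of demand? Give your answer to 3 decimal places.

At P = 276, Q = 882.
dQ/dP = −7.
ε = (dQ/dP)(P/Q) = (-7)(276/882).

-2.190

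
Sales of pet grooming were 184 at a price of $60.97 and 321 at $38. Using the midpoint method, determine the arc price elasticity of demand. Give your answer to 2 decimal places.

ΔQ = 321 − 184 = 137; ΔP = 38 − 60.97 = -22.97.
Midpoints: P̄ = 49.48, Q̄ = 252.5.
ε = (ΔQ/ΔP)(P̄/Q̄) = (137/-22.97)(49.48/252.5).

-1.17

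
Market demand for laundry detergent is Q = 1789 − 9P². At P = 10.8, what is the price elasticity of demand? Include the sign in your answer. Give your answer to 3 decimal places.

At P = 10.8, Q = 739.240.
dQ/dP = −18P = -194.400.
ε = (dQ/dP)(P/Q) = (-194.400)(10.8/739.240).
|ε| > 1, so demand is elastic at this price.

-2.840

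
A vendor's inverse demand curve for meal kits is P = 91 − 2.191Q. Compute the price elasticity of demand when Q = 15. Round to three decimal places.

At Q = 15, P = 91 − 2.191(15) = 58.14.
dP/dQ = −2.191, so dQ/dP = 1/(−2.191) = -0.456.
ε = (dQ/dP)(P/Q) = (-0.456)(58.14/15).

-1.769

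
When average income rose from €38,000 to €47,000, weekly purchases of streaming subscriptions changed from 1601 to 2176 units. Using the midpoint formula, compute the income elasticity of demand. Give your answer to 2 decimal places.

ΔQ = 575, ΔI = 9000. Midpoints: Ī = 42,500, Q̄ = 1888.5.
ε_I = (ΔQ/ΔI)(Ī/Q̄) = (575/9000)(42500/1888.5).
ε_I > 0, so the good is normal.

1.44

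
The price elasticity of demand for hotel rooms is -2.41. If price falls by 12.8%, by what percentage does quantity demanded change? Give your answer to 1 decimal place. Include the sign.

%ΔQ ≈ ε × %ΔP = (-2.41)(-12.8%) = 30.85%.

30.8%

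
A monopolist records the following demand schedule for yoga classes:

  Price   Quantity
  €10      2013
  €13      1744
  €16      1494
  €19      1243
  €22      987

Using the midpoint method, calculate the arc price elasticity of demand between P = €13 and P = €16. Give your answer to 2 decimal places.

-0.75

At P = 13, Q = 1744; at P = 16, Q = 1494.
ΔQ = -250, ΔP = 3. Midpoints: P̄ = 14.50, Q̄ = 1619.0.
ε = (ΔQ/ΔP)(P̄/Q̄) = (-250/3)(14.50/1619.0).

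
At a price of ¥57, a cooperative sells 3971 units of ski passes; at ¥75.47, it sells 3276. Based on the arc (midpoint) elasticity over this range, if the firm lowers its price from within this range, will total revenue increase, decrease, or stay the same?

Arc ε = (-695/18.47)(66.23/3623.5) ≈ -0.688.
|ε| = 0.69 < 1, so demand is inelastic. A price cut therefore reduces total revenue.

decrease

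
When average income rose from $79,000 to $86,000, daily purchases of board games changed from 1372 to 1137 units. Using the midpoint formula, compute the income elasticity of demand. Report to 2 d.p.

ΔQ = -235, ΔI = 7000. Midpoints: Ī = 82,500, Q̄ = 1254.5.
ε_I = (ΔQ/ΔI)(Ī/Q̄) = (-235/7000)(82500/1254.5).

-2.21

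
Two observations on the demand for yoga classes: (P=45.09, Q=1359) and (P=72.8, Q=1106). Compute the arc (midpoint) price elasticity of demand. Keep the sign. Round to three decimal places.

-0.437

ΔQ = 1106 − 1359 = -253; ΔP = 72.8 − 45.09 = 27.71.
Midpoints: P̄ = 58.95, Q̄ = 1232.5.
ε = (ΔQ/ΔP)(P̄/Q̄) = (-253/27.71)(58.95/1232.5).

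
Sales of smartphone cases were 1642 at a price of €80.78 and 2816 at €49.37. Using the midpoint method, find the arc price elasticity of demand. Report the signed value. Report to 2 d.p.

-1.09

ΔQ = 2816 − 1642 = 1174; ΔP = 49.37 − 80.78 = -31.41.
Midpoints: P̄ = 65.08, Q̄ = 2229.0.
ε = (ΔQ/ΔP)(P̄/Q̄) = (1174/-31.41)(65.08/2229.0).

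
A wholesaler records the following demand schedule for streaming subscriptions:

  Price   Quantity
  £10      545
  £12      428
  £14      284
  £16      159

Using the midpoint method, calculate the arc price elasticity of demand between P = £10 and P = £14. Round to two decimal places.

At P = 10, Q = 545; at P = 14, Q = 284.
ΔQ = -261, ΔP = 4. Midpoints: P̄ = 12.00, Q̄ = 414.5.
ε = (ΔQ/ΔP)(P̄/Q̄) = (-261/4)(12.00/414.5).

-1.89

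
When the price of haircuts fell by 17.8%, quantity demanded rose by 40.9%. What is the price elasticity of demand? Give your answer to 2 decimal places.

-2.30

ε = %ΔQ / %ΔP = (40.9)/(-17.8) = -2.298.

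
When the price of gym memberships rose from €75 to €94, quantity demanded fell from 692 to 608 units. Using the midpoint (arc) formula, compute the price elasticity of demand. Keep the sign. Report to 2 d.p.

ΔQ = 608 − 692 = -84; ΔP = 94 − 75 = 19.
Midpoints: P̄ = 84.50, Q̄ = 650.0.
ε = (ΔQ/ΔP)(P̄/Q̄) = (-84/19)(84.50/650.0).

-0.57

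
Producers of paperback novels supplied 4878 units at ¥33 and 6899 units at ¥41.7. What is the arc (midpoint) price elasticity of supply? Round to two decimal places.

1.47

ΔQ = 6899 − 4878 = 2021; ΔP = 41.7 − 33 = 8.7.
Midpoints: P̄ = 37.35, Q̄ = 5888.5.
ε_s = (ΔQ/ΔP)(P̄/Q̄) = (2021/8.7)(37.35/5888.5).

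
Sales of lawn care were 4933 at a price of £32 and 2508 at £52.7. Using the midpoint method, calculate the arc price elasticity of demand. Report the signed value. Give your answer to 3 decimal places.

-1.334

ΔQ = 2508 − 4933 = -2425; ΔP = 52.7 − 32 = 20.7.
Midpoints: P̄ = 42.35, Q̄ = 3720.5.
ε = (ΔQ/ΔP)(P̄/Q̄) = (-2425/20.7)(42.35/3720.5).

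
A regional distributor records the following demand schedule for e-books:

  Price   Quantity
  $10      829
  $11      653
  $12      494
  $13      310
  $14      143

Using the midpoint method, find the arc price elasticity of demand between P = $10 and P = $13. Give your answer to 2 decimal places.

-3.49

At P = 10, Q = 829; at P = 13, Q = 310.
ΔQ = -519, ΔP = 3. Midpoints: P̄ = 11.50, Q̄ = 569.5.
ε = (ΔQ/ΔP)(P̄/Q̄) = (-519/3)(11.50/569.5).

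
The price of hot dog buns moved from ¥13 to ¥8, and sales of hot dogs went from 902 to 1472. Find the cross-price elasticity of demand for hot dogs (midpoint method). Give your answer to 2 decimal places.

ΔQ_x = 1472 − 902 = 570; ΔP_y = 8 − 13 = -5.
Midpoints: P̄_y = 10.50, Q̄_x = 1187.0.
ε_xy = (ΔQ_x/ΔP_y)(P̄_y/Q̄_x) = (570/-5)(10.50/1187.0).

-1.01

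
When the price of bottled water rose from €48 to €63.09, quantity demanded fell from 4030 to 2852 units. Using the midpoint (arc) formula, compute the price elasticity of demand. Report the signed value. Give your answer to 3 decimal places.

-1.260

ΔQ = 2852 − 4030 = -1178; ΔP = 63.09 − 48 = 15.09.
Midpoints: P̄ = 55.55, Q̄ = 3441.0.
ε = (ΔQ/ΔP)(P̄/Q̄) = (-1178/15.09)(55.55/3441.0).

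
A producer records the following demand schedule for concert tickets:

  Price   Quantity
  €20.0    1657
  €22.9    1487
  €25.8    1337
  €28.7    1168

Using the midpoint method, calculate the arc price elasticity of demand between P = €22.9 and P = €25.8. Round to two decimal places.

At P = 22.9, Q = 1487; at P = 25.8, Q = 1337.
ΔQ = -150, ΔP = 2.9. Midpoints: P̄ = 24.35, Q̄ = 1412.0.
ε = (ΔQ/ΔP)(P̄/Q̄) = (-150/2.9)(24.35/1412.0).

-0.89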